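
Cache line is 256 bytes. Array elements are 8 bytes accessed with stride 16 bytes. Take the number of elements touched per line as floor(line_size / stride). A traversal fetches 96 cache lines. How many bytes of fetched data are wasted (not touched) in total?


Elements per line = floor(256 / 16) = 16
Bytes used per line = 16 * 8 = 128
Wasted per line = 256 - 128 = 128
Total wasted = 128 * 96 = 12288

12288


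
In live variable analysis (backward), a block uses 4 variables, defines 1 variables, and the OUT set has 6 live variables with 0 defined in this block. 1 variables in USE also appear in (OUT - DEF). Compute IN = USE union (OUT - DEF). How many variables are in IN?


OUT - DEF: 6 - 0 = 6
|IN| = |USE| + |OUT - DEF| - |USE ∩ (OUT - DEF)| = 4 + 6 - 1 = 9

9


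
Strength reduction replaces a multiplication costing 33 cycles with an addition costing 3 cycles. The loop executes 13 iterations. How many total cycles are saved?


Per-iteration saving = 33 - 3 = 30
Total saved = 13 * 30 = 390

390


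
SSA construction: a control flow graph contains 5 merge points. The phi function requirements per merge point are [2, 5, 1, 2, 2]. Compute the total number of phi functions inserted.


Total phi functions = sum of phi functions at each join node
= 2 + 5 + 1 + 2 + 2 = 12

12


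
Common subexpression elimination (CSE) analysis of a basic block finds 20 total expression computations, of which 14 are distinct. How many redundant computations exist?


CSE count = total expressions - unique expressions
= 20 - 14 = 6

6


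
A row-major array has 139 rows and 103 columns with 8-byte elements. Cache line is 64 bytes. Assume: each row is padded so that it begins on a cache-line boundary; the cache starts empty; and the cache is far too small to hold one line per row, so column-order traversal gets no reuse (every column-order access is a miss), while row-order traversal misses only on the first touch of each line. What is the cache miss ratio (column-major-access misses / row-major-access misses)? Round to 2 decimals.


Each row occupies 103 * 8 = 824 bytes and starts on a line boundary, so it spans ceil(824 / 64) = 13 cache lines.
Row-major traversal misses (one per line touched): 139 * ceil(103 * 8 / 64) = 1807
Column-major traversal misses (no reuse, every access misses): 139 * 103 = 14317
Ratio = 14317 / 1807 = 7.92

7.92


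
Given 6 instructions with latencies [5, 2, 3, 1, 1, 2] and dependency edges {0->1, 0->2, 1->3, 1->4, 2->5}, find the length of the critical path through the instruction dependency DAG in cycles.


Compute longest path through dependency graph: dist(Ik) = max over predecessors of dist + latency(Ik).
dist(I0) = latency 5 = 5
dist(I1) = dist(I0) + 2 = 5 + 2 = 7
dist(I2) = dist(I0) + 3 = 5 + 3 = 8
dist(I3) = dist(I1) + 1 = 7 + 1 = 8
dist(I4) = dist(I1) + 1 = 7 + 1 = 8
dist(I5) = dist(I2) + 2 = 8 + 2 = 10
Critical path = max dist = 10

10


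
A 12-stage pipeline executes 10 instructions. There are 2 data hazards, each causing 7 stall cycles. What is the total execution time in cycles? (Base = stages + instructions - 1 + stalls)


Base cycles = 12 + 10 - 1 = 21
Total stalls = 2 * 7 = 14
Total = 21 + 14 = 35

35


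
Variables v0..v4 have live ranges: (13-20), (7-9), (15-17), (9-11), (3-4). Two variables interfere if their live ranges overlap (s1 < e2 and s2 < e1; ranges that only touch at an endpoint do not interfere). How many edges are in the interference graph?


Check all pairs for overlapping intervals.
Two intervals (s1,e1) and (s2,e2) overlap if s1 < e2 and s2 < e1.
v0 (13-20) vs v1..v4: overlaps v2 -> 1
v1 (7-9) vs v2..v4: overlaps none -> 0
v2 (15-17) vs v3..v4: overlaps none -> 0
v3 (9-11) vs v4: overlaps none -> 0
Total overlapping pairs = 1 + 0 + 0 + 0 = 1

1


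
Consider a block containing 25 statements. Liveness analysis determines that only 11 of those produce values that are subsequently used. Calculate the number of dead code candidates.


Dead code = total statements - live definitions
= 25 - 11 = 14

14


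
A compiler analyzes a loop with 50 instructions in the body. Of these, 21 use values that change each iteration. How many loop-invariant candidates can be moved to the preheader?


Invariant candidates = total - loop-dependent
= 50 - 21 = 29

29


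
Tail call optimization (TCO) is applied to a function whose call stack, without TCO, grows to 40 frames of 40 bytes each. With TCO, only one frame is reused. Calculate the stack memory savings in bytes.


Without TCO: 40 * 40 = 1600 bytes
With TCO: reuse 1 frame = 40 bytes
Savings = 1600 - 40 = 1560

1560


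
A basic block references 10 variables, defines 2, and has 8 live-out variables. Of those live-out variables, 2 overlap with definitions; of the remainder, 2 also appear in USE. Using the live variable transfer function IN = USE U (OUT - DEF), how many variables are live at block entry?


OUT - DEF: 8 - 2 = 6
|IN| = |USE| + |OUT - DEF| - |USE ∩ (OUT - DEF)| = 10 + 6 - 2 = 14

14


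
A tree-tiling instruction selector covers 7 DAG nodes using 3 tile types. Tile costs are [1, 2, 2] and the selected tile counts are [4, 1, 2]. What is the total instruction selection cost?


Total cost = sum(count_i * cost_i)
= 4*1 + 1*2 + 2*2
= 10

10


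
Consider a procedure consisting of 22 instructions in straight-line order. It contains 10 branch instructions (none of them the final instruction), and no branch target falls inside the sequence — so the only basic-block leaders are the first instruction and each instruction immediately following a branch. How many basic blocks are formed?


With no in-sequence branch targets, the leaders are the first instruction plus the instruction after each branch.
Number of basic blocks = branches + 1
= 10 + 1 = 11

11


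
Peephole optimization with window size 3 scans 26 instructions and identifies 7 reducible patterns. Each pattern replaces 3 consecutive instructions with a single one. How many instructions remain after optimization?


Each match removes 2 instructions.
Total removed = 7 * 2 = 14
Remaining = 26 - 14 = 12

12


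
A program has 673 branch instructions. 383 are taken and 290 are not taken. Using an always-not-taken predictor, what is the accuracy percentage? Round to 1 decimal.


Predictor: always-not-taken
Correct predictions = 290
Accuracy = 290 / 673 * 100 = 43.1%

43.1


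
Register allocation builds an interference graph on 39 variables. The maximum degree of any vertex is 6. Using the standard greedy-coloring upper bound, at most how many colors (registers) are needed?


Greedy coloring never needs more than (max_degree + 1) colors: when coloring a vertex, at most max_degree neighbors are already colored.
Upper bound = 6 + 1 = 7

7


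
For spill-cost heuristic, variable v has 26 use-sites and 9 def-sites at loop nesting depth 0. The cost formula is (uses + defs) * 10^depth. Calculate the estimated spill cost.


uses + defs = 26 + 9 = 35
10^0 = 1
Spill cost = 35 * 1 = 35

35


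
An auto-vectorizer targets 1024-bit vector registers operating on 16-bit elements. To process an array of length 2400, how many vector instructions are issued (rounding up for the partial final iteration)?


Width = 1024 / 16 = 64 elements per vector op
Iterations = ceil(2400 / 64) = 38

38


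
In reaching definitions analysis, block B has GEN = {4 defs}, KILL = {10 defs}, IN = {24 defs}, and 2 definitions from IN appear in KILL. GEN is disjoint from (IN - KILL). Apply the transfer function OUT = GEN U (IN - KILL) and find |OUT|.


IN - KILL: 24 - 2 = 22 surviving definitions
OUT = GEN + surviving = 4 + 22 = 26

26


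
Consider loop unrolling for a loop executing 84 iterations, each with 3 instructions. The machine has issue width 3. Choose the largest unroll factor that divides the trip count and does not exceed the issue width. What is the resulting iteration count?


Largest divisor of 84 <= 3 is 3
New iterations = 84 / 3 = 28

28


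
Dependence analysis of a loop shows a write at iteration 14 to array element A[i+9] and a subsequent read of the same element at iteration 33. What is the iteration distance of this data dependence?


Distance = read iteration - write iteration
= 33 - 14 = 19

19


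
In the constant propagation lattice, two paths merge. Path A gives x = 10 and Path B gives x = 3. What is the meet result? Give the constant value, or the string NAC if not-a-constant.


Meet operation: if both paths give the same constant, result is that constant; if they differ, result is NAC (not-a-constant).
Path A: 10, Path B: 3 -> differ
Result: not-a-constant -> NAC

NAC


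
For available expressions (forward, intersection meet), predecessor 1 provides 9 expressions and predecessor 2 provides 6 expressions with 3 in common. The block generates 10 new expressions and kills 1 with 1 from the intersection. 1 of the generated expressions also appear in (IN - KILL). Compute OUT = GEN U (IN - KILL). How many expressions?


IN = intersection of predecessors = 3
IN - KILL = 3 - 1 = 2
|OUT| = |GEN| + |IN - KILL| - |GEN ∩ (IN - KILL)| = 10 + 2 - 1 = 11

11


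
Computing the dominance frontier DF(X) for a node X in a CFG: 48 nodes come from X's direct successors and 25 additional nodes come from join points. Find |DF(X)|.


DF(X) = direct successor contributions + join point contributions
= 48 + 25 = 73

73


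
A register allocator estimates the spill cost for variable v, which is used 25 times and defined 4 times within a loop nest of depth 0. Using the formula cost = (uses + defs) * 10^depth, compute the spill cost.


uses + defs = 25 + 4 = 29
10^0 = 1
Spill cost = 29 * 1 = 29

29


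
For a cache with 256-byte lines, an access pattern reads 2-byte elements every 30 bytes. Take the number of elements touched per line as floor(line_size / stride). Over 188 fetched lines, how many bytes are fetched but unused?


Elements per line = floor(256 / 30) = 8
Bytes used per line = 8 * 2 = 16
Wasted per line = 256 - 16 = 240
Total wasted = 240 * 188 = 45120

45120


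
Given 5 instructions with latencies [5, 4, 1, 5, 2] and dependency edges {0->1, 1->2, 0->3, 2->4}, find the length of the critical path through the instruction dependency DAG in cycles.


Compute longest path through dependency graph: dist(Ik) = max over predecessors of dist + latency(Ik).
dist(I0) = latency 5 = 5
dist(I1) = dist(I0) + 4 = 5 + 4 = 9
dist(I2) = dist(I1) + 1 = 9 + 1 = 10
dist(I3) = dist(I0) + 5 = 5 + 5 = 10
dist(I4) = dist(I2) + 2 = 10 + 2 = 12
Critical path = max dist = 12

12


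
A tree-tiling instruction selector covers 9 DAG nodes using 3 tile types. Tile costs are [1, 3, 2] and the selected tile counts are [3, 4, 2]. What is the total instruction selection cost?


Total cost = sum(count_i * cost_i)
= 3*1 + 4*3 + 2*2
= 19

19


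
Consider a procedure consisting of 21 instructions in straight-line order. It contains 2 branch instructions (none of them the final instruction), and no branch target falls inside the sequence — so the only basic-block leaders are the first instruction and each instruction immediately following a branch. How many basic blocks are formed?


With no in-sequence branch targets, the leaders are the first instruction plus the instruction after each branch.
Number of basic blocks = branches + 1
= 2 + 1 = 3

3


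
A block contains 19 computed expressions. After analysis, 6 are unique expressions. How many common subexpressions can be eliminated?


CSE count = total expressions - unique expressions
= 19 - 6 = 13

13


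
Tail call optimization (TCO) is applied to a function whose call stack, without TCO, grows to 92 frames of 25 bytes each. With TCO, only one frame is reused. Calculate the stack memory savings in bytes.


Without TCO: 92 * 25 = 2300 bytes
With TCO: reuse 1 frame = 25 bytes
Savings = 2300 - 25 = 2275

2275


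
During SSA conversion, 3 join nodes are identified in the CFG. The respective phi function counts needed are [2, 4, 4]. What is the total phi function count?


Total phi functions = sum of phi functions at each join node
= 2 + 4 + 4 = 10

10


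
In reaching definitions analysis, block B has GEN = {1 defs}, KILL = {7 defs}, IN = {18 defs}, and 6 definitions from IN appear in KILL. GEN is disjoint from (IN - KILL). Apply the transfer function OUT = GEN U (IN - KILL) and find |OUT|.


IN - KILL: 18 - 6 = 12 surviving definitions
OUT = GEN + surviving = 1 + 12 = 13

13


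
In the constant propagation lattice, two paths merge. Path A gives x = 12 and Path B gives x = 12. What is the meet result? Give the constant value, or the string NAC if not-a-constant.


Meet operation: if both paths give the same constant, result is that constant; if they differ, result is NAC (not-a-constant).
Path A: 12, Path B: 12 -> equal
Result: constant -> 12

12


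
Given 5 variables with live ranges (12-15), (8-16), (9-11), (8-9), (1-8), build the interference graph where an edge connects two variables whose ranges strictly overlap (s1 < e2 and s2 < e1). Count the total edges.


Check all pairs for overlapping intervals.
Two intervals (s1,e1) and (s2,e2) overlap if s1 < e2 and s2 < e1.
v0 (12-15) vs v1..v4: overlaps v1 -> 1
v1 (8-16) vs v2..v4: overlaps v2, v3 -> 2
v2 (9-11) vs v3..v4: overlaps none -> 0
v3 (8-9) vs v4: overlaps none -> 0
Total overlapping pairs = 1 + 2 + 0 + 0 = 3

3


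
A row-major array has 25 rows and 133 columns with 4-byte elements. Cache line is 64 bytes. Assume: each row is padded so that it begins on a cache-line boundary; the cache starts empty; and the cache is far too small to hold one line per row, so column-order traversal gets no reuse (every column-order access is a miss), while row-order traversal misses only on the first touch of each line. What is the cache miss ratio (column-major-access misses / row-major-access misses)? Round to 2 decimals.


Each row occupies 133 * 4 = 532 bytes and starts on a line boundary, so it spans ceil(532 / 64) = 9 cache lines.
Row-major traversal misses (one per line touched): 25 * ceil(133 * 4 / 64) = 225
Column-major traversal misses (no reuse, every access misses): 25 * 133 = 3325
Ratio = 3325 / 225 = 14.78

14.78


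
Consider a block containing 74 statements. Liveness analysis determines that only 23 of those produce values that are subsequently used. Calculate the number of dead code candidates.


Dead code = total statements - live definitions
= 74 - 23 = 51

51


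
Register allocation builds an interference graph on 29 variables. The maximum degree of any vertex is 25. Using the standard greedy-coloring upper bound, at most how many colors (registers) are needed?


Greedy coloring never needs more than (max_degree + 1) colors: when coloring a vertex, at most max_degree neighbors are already colored.
Upper bound = 25 + 1 = 26

26


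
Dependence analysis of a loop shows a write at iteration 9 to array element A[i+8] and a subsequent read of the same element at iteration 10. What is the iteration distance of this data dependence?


Distance = read iteration - write iteration
= 10 - 9 = 1

1


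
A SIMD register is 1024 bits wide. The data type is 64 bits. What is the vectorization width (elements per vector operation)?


Width = SIMD bits / data type bits
= 1024 / 64 = 16

16


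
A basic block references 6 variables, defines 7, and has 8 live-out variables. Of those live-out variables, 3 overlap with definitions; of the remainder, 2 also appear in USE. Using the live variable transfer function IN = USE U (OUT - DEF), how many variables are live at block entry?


OUT - DEF: 8 - 3 = 5
|IN| = |USE| + |OUT - DEF| - |USE ∩ (OUT - DEF)| = 6 + 5 - 2 = 9

9


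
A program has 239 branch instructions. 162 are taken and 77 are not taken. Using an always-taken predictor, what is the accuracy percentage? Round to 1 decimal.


Predictor: always-taken
Correct predictions = 162
Accuracy = 162 / 239 * 100 = 67.8%

67.8


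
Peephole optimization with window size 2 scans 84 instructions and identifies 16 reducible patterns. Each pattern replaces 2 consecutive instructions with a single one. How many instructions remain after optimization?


Each match removes 1 instructions.
Total removed = 16 * 1 = 16
Remaining = 84 - 16 = 68

68


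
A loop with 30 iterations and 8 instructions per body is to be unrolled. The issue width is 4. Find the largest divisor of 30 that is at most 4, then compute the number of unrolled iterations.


Largest divisor of 30 <= 4 is 3
New iterations = 30 / 3 = 10

10


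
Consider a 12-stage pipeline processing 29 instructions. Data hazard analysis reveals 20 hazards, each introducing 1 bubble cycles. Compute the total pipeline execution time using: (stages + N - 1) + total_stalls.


Base cycles = 12 + 29 - 1 = 40
Total stalls = 20 * 1 = 20
Total = 40 + 20 = 60

60


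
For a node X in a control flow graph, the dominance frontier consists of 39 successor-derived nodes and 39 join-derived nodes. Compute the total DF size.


DF(X) = direct successor contributions + join point contributions
= 39 + 39 = 78

78


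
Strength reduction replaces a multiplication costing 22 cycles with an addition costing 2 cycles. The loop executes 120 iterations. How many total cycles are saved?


Per-iteration saving = 22 - 2 = 20
Total saved = 120 * 20 = 2400

2400


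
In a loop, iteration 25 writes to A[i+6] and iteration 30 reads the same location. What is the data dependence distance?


Distance = read iteration - write iteration
= 30 - 25 = 5

5


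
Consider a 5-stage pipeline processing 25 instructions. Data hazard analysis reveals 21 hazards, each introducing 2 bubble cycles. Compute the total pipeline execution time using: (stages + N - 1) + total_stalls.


Base cycles = 5 + 25 - 1 = 29
Total stalls = 21 * 2 = 42
Total = 29 + 42 = 71

71


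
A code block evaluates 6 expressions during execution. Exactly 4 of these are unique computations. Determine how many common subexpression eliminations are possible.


CSE count = total expressions - unique expressions
= 6 - 4 = 2

2


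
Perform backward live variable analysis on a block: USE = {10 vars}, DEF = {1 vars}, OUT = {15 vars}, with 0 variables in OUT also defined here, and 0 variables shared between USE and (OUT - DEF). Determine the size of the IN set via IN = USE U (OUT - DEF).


OUT - DEF: 15 - 0 = 15
|IN| = |USE| + |OUT - DEF| - |USE ∩ (OUT - DEF)| = 10 + 15 - 0 = 25

25


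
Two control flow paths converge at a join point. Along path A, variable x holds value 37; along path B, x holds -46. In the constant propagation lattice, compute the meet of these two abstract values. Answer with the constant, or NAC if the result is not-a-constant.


Meet operation: if both paths give the same constant, result is that constant; if they differ, result is NAC (not-a-constant).
Path A: 37, Path B: -46 -> differ
Result: not-a-constant -> NAC

NAC


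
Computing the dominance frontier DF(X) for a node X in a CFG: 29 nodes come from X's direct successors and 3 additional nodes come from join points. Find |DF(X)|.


DF(X) = direct successor contributions + join point contributions
= 29 + 3 = 32

32


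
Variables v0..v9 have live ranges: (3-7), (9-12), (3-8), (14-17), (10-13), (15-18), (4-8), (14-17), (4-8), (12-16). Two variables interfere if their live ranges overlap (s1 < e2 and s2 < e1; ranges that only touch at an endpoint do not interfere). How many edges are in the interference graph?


Check all pairs for overlapping intervals.
Two intervals (s1,e1) and (s2,e2) overlap if s1 < e2 and s2 < e1.
v0 (3-7) vs v1..v9: overlaps v2, v6, v8 -> 3
v1 (9-12) vs v2..v9: overlaps v4 -> 1
v2 (3-8) vs v3..v9: overlaps v6, v8 -> 2
v3 (14-17) vs v4..v9: overlaps v5, v7, v9 -> 3
v4 (10-13) vs v5..v9: overlaps v9 -> 1
v5 (15-18) vs v6..v9: overlaps v7, v9 -> 2
v6 (4-8) vs v7..v9: overlaps v8 -> 1
v7 (14-17) vs v8..v9: overlaps v9 -> 1
v8 (4-8) vs v9: overlaps none -> 0
Total overlapping pairs = 3 + 1 + 2 + 3 + 1 + 2 + 1 + 1 + 0 = 14

14


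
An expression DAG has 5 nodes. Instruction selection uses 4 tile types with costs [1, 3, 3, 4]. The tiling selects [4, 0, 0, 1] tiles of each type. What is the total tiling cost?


Total cost = sum(count_i * cost_i)
= 4*1 + 0*3 + 0*3 + 1*4
= 8

8


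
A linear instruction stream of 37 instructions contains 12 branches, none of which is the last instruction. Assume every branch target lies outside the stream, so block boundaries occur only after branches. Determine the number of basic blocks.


With no in-sequence branch targets, the leaders are the first instruction plus the instruction after each branch.
Number of basic blocks = branches + 1
= 12 + 1 = 13

13


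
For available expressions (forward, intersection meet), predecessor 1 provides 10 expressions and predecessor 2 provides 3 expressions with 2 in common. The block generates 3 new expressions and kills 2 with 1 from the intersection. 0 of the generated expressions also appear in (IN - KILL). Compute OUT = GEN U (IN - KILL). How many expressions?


IN = intersection of predecessors = 2
IN - KILL = 2 - 1 = 1
|OUT| = |GEN| + |IN - KILL| - |GEN ∩ (IN - KILL)| = 3 + 1 - 0 = 4

4


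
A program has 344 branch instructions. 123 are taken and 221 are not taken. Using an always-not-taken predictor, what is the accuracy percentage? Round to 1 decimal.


Predictor: always-not-taken
Correct predictions = 221
Accuracy = 221 / 344 * 100 = 64.2%

64.2


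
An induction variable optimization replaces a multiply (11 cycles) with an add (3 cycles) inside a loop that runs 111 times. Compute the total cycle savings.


Per-iteration saving = 11 - 3 = 8
Total saved = 111 * 8 = 888

888


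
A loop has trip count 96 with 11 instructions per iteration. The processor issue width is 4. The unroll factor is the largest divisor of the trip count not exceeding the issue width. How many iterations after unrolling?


Largest divisor of 96 <= 4 is 4
New iterations = 96 / 4 = 24

24


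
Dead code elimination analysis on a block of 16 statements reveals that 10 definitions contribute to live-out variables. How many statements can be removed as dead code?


Dead code = total statements - live definitions
= 16 - 10 = 6

6


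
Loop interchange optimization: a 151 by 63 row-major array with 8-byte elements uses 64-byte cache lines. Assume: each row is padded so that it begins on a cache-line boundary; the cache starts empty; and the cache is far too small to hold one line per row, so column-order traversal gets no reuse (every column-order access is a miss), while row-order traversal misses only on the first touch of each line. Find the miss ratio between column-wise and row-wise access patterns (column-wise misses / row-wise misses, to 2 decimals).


Each row occupies 63 * 8 = 504 bytes and starts on a line boundary, so it spans ceil(504 / 64) = 8 cache lines.
Row-major traversal misses (one per line touched): 151 * ceil(63 * 8 / 64) = 1208
Column-major traversal misses (no reuse, every access misses): 151 * 63 = 9513
Ratio = 9513 / 1208 = 7.88

7.88


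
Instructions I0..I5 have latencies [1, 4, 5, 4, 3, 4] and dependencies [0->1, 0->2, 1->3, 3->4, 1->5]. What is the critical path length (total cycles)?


Compute longest path through dependency graph: dist(Ik) = max over predecessors of dist + latency(Ik).
dist(I0) = latency 1 = 1
dist(I1) = dist(I0) + 4 = 1 + 4 = 5
dist(I2) = dist(I0) + 5 = 1 + 5 = 6
dist(I3) = dist(I1) + 4 = 5 + 4 = 9
dist(I4) = dist(I3) + 3 = 9 + 3 = 12
dist(I5) = dist(I1) + 4 = 5 + 4 = 9
Critical path = max dist = 12

12


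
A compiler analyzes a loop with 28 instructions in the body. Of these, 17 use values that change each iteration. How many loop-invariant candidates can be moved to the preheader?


Invariant candidates = total - loop-dependent
= 28 - 17 = 11

11


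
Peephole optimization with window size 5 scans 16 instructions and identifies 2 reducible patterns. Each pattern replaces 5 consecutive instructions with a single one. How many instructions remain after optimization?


Each match removes 4 instructions.
Total removed = 2 * 4 = 8
Remaining = 16 - 8 = 8

8


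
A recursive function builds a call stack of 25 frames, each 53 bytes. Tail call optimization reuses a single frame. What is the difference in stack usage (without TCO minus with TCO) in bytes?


Without TCO: 25 * 53 = 1325 bytes
With TCO: reuse 1 frame = 53 bytes
Savings = 1325 - 53 = 1272

1272


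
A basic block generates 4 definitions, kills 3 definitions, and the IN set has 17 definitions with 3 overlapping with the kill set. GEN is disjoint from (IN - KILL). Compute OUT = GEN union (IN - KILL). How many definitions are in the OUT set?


IN - KILL: 17 - 3 = 14 surviving definitions
OUT = GEN + surviving = 4 + 14 = 18

18


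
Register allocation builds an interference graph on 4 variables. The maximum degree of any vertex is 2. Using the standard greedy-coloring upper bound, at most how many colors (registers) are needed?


Greedy coloring never needs more than (max_degree + 1) colors: when coloring a vertex, at most max_degree neighbors are already colored.
Upper bound = 2 + 1 = 3

3


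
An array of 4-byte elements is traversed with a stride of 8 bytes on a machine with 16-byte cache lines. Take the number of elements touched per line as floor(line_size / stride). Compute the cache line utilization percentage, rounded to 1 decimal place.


Elements per cache line = floor(16 / 8) = 2
Bytes used = 2 * 4 = 8
Utilization = 8 / 16 * 100 = 50.0%

50.0


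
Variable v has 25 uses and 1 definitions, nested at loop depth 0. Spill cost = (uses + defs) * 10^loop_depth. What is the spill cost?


uses + defs = 25 + 1 = 26
10^0 = 1
Spill cost = 26 * 1 = 26

26


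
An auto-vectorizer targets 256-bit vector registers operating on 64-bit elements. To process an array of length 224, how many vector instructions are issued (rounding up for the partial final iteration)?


Width = 256 / 64 = 4 elements per vector op
Iterations = ceil(224 / 4) = 56

56


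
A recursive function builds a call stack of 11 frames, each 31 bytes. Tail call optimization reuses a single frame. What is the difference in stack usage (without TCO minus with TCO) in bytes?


Without TCO: 11 * 31 = 341 bytes
With TCO: reuse 1 frame = 31 bytes
Savings = 341 - 31 = 310

310


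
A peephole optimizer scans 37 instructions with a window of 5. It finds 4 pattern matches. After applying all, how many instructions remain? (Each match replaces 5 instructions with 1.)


Each match removes 4 instructions.
Total removed = 4 * 4 = 16
Remaining = 37 - 16 = 21

21


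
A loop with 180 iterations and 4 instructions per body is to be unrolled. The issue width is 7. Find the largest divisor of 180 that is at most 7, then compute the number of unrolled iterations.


Largest divisor of 180 <= 7 is 6
New iterations = 180 / 6 = 30

30


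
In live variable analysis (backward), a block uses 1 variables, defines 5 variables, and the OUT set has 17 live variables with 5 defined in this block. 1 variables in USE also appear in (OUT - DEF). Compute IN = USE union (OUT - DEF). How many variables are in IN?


OUT - DEF: 17 - 5 = 12
|IN| = |USE| + |OUT - DEF| - |USE ∩ (OUT - DEF)| = 1 + 12 - 1 = 12

12


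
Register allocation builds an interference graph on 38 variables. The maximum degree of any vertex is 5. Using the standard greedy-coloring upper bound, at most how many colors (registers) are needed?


Greedy coloring never needs more than (max_degree + 1) colors: when coloring a vertex, at most max_degree neighbors are already colored.
Upper bound = 5 + 1 = 6

6


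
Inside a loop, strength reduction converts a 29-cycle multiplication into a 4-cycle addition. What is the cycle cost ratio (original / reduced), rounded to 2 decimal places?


Ratio = mult_cost / add_cost = 29 / 4 = 7.25

7.25


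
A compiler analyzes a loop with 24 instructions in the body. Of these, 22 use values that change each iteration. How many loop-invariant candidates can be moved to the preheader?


Invariant candidates = total - loop-dependent
= 24 - 22 = 2

2


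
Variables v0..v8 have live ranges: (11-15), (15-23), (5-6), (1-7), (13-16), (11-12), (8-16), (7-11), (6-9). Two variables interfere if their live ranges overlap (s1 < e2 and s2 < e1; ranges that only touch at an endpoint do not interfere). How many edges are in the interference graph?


Check all pairs for overlapping intervals.
Two intervals (s1,e1) and (s2,e2) overlap if s1 < e2 and s2 < e1.
v0 (11-15) vs v1..v8: overlaps v4, v5, v6 -> 3
v1 (15-23) vs v2..v8: overlaps v4, v6 -> 2
v2 (5-6) vs v3..v8: overlaps v3 -> 1
v3 (1-7) vs v4..v8: overlaps v8 -> 1
v4 (13-16) vs v5..v8: overlaps v6 -> 1
v5 (11-12) vs v6..v8: overlaps v6 -> 1
v6 (8-16) vs v7..v8: overlaps v7, v8 -> 2
v7 (7-11) vs v8: overlaps v8 -> 1
Total overlapping pairs = 3 + 2 + 1 + 1 + 1 + 1 + 2 + 1 = 12

12


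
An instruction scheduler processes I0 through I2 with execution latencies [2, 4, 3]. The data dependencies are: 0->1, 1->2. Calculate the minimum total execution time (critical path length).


Compute longest path through dependency graph: dist(Ik) = max over predecessors of dist + latency(Ik).
dist(I0) = latency 2 = 2
dist(I1) = dist(I0) + 4 = 2 + 4 = 6
dist(I2) = dist(I1) + 3 = 6 + 3 = 9
Critical path = max dist = 9

9


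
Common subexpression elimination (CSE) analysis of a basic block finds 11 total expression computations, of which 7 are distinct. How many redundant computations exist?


CSE count = total expressions - unique expressions
= 11 - 7 = 4

4


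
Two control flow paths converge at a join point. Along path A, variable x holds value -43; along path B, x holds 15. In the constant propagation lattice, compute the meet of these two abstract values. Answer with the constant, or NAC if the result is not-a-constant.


Meet operation: if both paths give the same constant, result is that constant; if they differ, result is NAC (not-a-constant).
Path A: -43, Path B: 15 -> differ
Result: not-a-constant -> NAC

NAC


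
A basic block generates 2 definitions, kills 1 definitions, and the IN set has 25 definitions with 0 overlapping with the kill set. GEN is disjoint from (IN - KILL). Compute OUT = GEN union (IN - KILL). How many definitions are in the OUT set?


IN - KILL: 25 - 0 = 25 surviving definitions
OUT = GEN + surviving = 2 + 25 = 27

27


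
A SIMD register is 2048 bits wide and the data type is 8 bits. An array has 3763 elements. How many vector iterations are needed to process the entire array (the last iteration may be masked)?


Width = 2048 / 8 = 256 elements per vector op
Iterations = ceil(3763 / 256) = 15

15


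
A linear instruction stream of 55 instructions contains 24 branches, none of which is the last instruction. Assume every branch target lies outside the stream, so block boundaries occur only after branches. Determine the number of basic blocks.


With no in-sequence branch targets, the leaders are the first instruction plus the instruction after each branch.
Number of basic blocks = branches + 1
= 24 + 1 = 25

25


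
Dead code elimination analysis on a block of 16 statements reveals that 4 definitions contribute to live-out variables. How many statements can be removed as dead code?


Dead code = total statements - live definitions
= 16 - 4 = 12

12


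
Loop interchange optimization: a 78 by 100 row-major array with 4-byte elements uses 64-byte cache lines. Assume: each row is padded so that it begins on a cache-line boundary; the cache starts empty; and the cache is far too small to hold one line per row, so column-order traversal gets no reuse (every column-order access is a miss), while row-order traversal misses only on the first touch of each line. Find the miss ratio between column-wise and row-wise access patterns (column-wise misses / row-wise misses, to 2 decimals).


Each row occupies 100 * 4 = 400 bytes and starts on a line boundary, so it spans ceil(400 / 64) = 7 cache lines.
Row-major traversal misses (one per line touched): 78 * ceil(100 * 4 / 64) = 546
Column-major traversal misses (no reuse, every access misses): 78 * 100 = 7800
Ratio = 7800 / 546 = 14.29

14.29


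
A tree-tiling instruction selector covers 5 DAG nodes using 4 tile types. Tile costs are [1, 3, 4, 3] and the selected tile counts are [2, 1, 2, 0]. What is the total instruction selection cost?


Total cost = sum(count_i * cost_i)
= 2*1 + 1*3 + 2*4 + 0*3
= 13

13


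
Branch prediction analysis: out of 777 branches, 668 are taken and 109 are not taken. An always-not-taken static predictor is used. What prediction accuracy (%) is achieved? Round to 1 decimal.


Predictor: always-not-taken
Correct predictions = 109
Accuracy = 109 / 777 * 100 = 14.0%

14.0


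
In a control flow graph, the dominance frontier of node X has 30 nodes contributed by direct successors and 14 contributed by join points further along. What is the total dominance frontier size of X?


DF(X) = direct successor contributions + join point contributions
= 30 + 14 = 44

44


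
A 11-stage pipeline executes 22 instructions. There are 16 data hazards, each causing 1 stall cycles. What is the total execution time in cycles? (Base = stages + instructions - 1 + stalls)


Base cycles = 11 + 22 - 1 = 32
Total stalls = 16 * 1 = 16
Total = 32 + 16 = 48

48


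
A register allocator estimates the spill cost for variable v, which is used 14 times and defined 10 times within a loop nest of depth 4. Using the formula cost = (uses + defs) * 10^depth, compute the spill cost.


uses + defs = 14 + 10 = 24
10^4 = 10000
Spill cost = 24 * 10000 = 240000

240000


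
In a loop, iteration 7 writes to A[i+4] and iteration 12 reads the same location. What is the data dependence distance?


Distance = read iteration - write iteration
= 12 - 7 = 5

5


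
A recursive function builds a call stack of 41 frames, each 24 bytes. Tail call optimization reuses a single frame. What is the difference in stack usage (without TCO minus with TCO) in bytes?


Without TCO: 41 * 24 = 984 bytes
With TCO: reuse 1 frame = 24 bytes
Savings = 984 - 24 = 960

960


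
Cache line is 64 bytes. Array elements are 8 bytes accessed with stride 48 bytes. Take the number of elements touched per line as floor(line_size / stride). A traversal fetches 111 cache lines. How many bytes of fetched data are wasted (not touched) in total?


Elements per line = floor(64 / 48) = 1
Bytes used per line = 1 * 8 = 8
Wasted per line = 64 - 8 = 56
Total wasted = 56 * 111 = 6216

6216


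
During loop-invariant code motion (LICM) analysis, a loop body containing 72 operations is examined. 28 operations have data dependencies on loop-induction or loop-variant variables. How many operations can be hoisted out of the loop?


Invariant candidates = total - loop-dependent
= 72 - 28 = 44

44


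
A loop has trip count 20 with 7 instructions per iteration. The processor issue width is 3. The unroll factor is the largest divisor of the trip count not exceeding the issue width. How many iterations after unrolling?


Largest divisor of 20 <= 3 is 2
New iterations = 20 / 2 = 10

10


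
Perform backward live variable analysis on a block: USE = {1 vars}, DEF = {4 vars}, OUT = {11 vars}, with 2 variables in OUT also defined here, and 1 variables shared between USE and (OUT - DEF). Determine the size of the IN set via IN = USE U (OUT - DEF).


OUT - DEF: 11 - 2 = 9
|IN| = |USE| + |OUT - DEF| - |USE ∩ (OUT - DEF)| = 1 + 9 - 1 = 9

9


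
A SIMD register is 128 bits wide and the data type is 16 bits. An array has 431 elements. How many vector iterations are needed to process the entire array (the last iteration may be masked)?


Width = 128 / 16 = 8 elements per vector op
Iterations = ceil(431 / 8) = 54

54


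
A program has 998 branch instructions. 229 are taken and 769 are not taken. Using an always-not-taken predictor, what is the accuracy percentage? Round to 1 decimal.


Predictor: always-not-taken
Correct predictions = 769
Accuracy = 769 / 998 * 100 = 77.1%

77.1


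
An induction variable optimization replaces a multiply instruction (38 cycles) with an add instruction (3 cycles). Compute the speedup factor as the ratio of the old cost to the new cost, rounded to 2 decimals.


Ratio = mult_cost / add_cost = 38 / 3 = 12.67

12.67


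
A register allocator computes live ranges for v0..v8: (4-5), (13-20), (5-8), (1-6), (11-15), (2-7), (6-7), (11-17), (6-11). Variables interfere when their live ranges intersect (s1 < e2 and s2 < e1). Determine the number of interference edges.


Check all pairs for overlapping intervals.
Two intervals (s1,e1) and (s2,e2) overlap if s1 < e2 and s2 < e1.
v0 (4-5) vs v1..v8: overlaps v3, v5 -> 2
v1 (13-20) vs v2..v8: overlaps v4, v7 -> 2
v2 (5-8) vs v3..v8: overlaps v3, v5, v6, v8 -> 4
v3 (1-6) vs v4..v8: overlaps v5 -> 1
v4 (11-15) vs v5..v8: overlaps v7 -> 1
v5 (2-7) vs v6..v8: overlaps v6, v8 -> 2
v6 (6-7) vs v7..v8: overlaps v8 -> 1
v7 (11-17) vs v8: overlaps none -> 0
Total overlapping pairs = 2 + 2 + 4 + 1 + 1 + 2 + 1 + 0 = 13

13


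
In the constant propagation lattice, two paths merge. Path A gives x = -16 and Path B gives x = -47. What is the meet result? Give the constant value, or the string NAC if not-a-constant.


Meet operation: if both paths give the same constant, result is that constant; if they differ, result is NAC (not-a-constant).
Path A: -16, Path B: -47 -> differ
Result: not-a-constant -> NAC

NAC


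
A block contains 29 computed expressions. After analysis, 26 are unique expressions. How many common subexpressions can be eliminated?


CSE count = total expressions - unique expressions
= 29 - 26 = 3

3


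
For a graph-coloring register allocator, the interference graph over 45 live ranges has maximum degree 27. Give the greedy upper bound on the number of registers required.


Greedy coloring never needs more than (max_degree + 1) colors: when coloring a vertex, at most max_degree neighbors are already colored.
Upper bound = 27 + 1 = 28

28


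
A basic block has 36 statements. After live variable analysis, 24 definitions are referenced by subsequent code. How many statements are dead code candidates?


Dead code = total statements - live definitions
= 36 - 24 = 12

12


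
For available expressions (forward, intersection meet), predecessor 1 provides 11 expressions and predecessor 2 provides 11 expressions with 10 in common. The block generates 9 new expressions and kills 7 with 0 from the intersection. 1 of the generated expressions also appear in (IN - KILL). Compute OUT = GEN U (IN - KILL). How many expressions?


IN = intersection of predecessors = 10
IN - KILL = 10 - 0 = 10
|OUT| = |GEN| + |IN - KILL| - |GEN ∩ (IN - KILL)| = 9 + 10 - 1 = 18

18


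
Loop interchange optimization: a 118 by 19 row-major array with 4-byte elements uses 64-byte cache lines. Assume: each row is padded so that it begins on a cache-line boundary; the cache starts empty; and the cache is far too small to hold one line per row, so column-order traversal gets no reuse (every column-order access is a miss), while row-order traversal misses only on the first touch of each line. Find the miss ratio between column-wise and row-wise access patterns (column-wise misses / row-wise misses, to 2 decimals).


Each row occupies 19 * 4 = 76 bytes and starts on a line boundary, so it spans ceil(76 / 64) = 2 cache lines.
Row-major traversal misses (one per line touched): 118 * ceil(19 * 4 / 64) = 236
Column-major traversal misses (no reuse, every access misses): 118 * 19 = 2242
Ratio = 2242 / 236 = 9.5

9.5


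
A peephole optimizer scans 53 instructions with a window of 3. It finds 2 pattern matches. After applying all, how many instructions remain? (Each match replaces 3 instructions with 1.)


Each match removes 2 instructions.
Total removed = 2 * 2 = 4
Remaining = 53 - 4 = 49

49
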